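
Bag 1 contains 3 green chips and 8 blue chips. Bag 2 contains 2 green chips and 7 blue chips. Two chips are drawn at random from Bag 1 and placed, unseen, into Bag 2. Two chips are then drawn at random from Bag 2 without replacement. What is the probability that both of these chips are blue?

Condition on how many of the transferred chips are blue (from Bag 1: 8 blue of 11; then Bag 2 has 11 total).
  0 blue: C(8,0)C(3,2)/C(11,2) = 3/55; then P = C(7,2)/C(11,2) = 21/55
  1 blue: C(8,1)C(3,1)/C(11,2) = 24/55; then P = C(8,2)/C(11,2) = 28/55
  2 blue: C(8,2)C(3,0)/C(11,2) = 28/55; then P = C(9,2)/C(11,2) = 36/55
P(both blue) = 1743/3025 ≈ 0.5762.

1743/3025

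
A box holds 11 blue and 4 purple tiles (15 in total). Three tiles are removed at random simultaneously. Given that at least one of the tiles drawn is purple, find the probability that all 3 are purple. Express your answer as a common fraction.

P(all 3 purple) = C(4,3)/C(15,3) = 4/455; P(at least one purple) = 1 − C(11,3)/C(15,3) = 58/91.
Since 'all 3 purple' ⊆ 'at least one purple', P(all 3 | at least one) = 4/455 / 58/91 = 2/145 ≈ 0.0138.

2/145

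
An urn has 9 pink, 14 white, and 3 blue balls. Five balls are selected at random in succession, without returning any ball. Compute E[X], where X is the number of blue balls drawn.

15/26

By linearity of expectation, E[X] = Σ P(draw i is blue); by symmetry each draw (even without replacement) has P(blue) = 3/26.
E[X] = 5 · 3/26 = 15/26 ≈ 0.5769.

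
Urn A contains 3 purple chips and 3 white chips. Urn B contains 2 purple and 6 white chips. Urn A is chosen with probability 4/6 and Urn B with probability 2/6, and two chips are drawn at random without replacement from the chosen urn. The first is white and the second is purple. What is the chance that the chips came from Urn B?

5/19

P(E | Urn A) = 3/10; P(E | Urn B) = 3/14.
P(E) = 2/3·3/10 + 1/3·3/14 = 19/70.
By Bayes' rule, P(Urn B | E) = 1/14 / 19/70 = 5/19 ≈ 0.2632.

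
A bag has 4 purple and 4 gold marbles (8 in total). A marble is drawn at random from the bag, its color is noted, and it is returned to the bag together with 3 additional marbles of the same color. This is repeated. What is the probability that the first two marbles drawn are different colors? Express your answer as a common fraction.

4/11

Either purple then gold, or gold then purple; after the first draw the total is 11.
P = (4/8)·(4/11) + (4/8)·(4/11) = 4/11 ≈ 0.3636.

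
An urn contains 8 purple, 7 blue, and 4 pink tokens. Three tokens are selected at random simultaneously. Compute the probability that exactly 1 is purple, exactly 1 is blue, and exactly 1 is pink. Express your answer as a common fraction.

224/969

Unordered draws without replacement: count favorable combinations over C(19,3).
Favorable = C(8,1) · C(7,1) · C(4,1) = 224; total = C(19,3) = 969.
P = 224/969 = 224/969 ≈ 0.2312.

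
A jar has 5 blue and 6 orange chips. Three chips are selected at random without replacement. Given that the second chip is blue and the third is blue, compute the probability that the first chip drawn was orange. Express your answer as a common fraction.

2/3

P(first=orange and the second chip is blue and the third is blue) = (6/11)·(5/10)·(4/9) = 4/33.
P(E) = Σ over first color = 2/33 + 4/33 = 2/11.
By Bayes, P(first=orange | E) = 4/33 / 2/11 = 2/3 ≈ 0.6667.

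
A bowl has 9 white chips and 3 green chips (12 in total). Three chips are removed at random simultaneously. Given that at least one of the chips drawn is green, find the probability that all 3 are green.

1/136

P(all 3 green) = C(3,3)/C(12,3) = 1/220; P(at least one green) = 1 − C(9,3)/C(12,3) = 34/55.
Since 'all 3 green' ⊆ 'at least one green', P(all 3 | at least one) = 1/220 / 34/55 = 1/136 ≈ 0.0074.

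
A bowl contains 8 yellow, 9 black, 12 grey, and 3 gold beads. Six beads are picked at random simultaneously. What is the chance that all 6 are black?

Unordered draws without replacement: count favorable combinations over C(32,6).
Favorable = C(8,0) · C(9,6) · C(12,0) · C(3,0) = 84; total = C(32,6) = 906192.
P = 84/906192 = 1/10788 ≈ 0.0001.

1/10788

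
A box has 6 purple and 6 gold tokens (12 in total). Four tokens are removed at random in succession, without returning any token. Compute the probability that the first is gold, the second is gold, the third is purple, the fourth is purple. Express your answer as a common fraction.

Multiply the conditional probability of each draw in order, without replacement, so each draw removes one from its color and from the total.
P = (6/12) · (5/11) · (6/10) · (5/9) = 5/66 ≈ 0.0758.

5/66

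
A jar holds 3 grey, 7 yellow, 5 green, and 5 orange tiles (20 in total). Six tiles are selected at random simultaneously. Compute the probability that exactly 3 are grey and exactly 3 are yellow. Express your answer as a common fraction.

7/7752

Unordered draws without replacement: count favorable combinations over C(20,6).
Favorable = C(3,3) · C(7,3) · C(5,0) · C(5,0) = 35; total = C(20,6) = 38760.
P = 35/38760 = 7/7752 ≈ 0.0009.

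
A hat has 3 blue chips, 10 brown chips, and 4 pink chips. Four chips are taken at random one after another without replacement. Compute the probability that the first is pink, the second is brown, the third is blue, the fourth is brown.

9/476

Multiply the conditional probability of each draw in order, without replacement, so each draw removes one from its color and from the total.
P = (4/17) · (10/16) · (3/15) · (9/14) = 9/476 ≈ 0.0189.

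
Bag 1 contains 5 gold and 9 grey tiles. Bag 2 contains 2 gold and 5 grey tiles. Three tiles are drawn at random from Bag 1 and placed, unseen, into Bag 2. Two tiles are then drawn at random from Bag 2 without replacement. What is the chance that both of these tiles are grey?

3791/8190

Condition on how many of the transferred tiles are grey (from Bag 1: 9 grey of 14; then Bag 2 has 10 total).
  0 grey: C(9,0)C(5,3)/C(14,3) = 5/182; then P = C(5,2)/C(10,2) = 2/9
  1 grey: C(9,1)C(5,2)/C(14,3) = 45/182; then P = C(6,2)/C(10,2) = 1/3
  2 grey: C(9,2)C(5,1)/C(14,3) = 45/91; then P = C(7,2)/C(10,2) = 7/15
  3 grey: C(9,3)C(5,0)/C(14,3) = 3/13; then P = C(8,2)/C(10,2) = 28/45
P(both grey) = 3791/8190 ≈ 0.4629.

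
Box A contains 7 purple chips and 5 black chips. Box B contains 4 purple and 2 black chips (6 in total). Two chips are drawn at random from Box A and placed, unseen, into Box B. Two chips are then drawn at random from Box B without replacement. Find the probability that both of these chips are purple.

725/1848

Condition on how many of the transferred chips are purple (from Box A: 7 purple of 12; then Box B has 8 total).
  0 purple: C(7,0)C(5,2)/C(12,2) = 5/33; then P = C(4,2)/C(8,2) = 3/14
  1 purple: C(7,1)C(5,1)/C(12,2) = 35/66; then P = C(5,2)/C(8,2) = 5/14
  2 purple: C(7,2)C(5,0)/C(12,2) = 7/22; then P = C(6,2)/C(8,2) = 15/28
P(both purple) = 725/1848 ≈ 0.3923.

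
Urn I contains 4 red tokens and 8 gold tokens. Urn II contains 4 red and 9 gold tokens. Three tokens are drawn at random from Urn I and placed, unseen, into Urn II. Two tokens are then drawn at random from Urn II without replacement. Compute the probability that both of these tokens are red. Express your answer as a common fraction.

Condition on how many of the transferred tokens are red (from Urn I: 4 red of 12; then Urn II has 16 total).
  0 red: C(4,0)C(8,3)/C(12,3) = 14/55; then P = C(4,2)/C(16,2) = 1/20
  1 red: C(4,1)C(8,2)/C(12,3) = 28/55; then P = C(5,2)/C(16,2) = 1/12
  2 red: C(4,2)C(8,1)/C(12,3) = 12/55; then P = C(6,2)/C(16,2) = 1/8
  3 red: C(4,3)C(8,0)/C(12,3) = 1/55; then P = C(7,2)/C(16,2) = 7/40
P(both red) = 113/1320 ≈ 0.0856.

113/1320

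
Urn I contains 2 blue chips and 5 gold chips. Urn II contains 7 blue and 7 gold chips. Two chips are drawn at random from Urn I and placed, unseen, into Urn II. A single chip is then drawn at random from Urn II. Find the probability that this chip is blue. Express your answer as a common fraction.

53/112

Condition on how many of the transferred chips are blue (from Urn I: 2 blue of 7; then Urn II has 16 total).
  0 blue: C(2,0)C(5,2)/C(7,2) = 10/21; then P = 7/16
  1 blue: C(2,1)C(5,1)/C(7,2) = 10/21; then P = 8/16
  2 blue: C(2,2)C(5,0)/C(7,2) = 1/21; then P = 9/16
P(blue from Urn II) = 53/112 ≈ 0.4732.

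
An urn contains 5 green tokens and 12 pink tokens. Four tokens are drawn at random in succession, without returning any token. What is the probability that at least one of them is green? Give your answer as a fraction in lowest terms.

Use the complement: P(at least one green) = 1 − P(no green).
P(none) = C(12,4)/C(17,4) = 495/2380.
So P = 1 − 495/2380 = 377/476 ≈ 0.7920.

377/476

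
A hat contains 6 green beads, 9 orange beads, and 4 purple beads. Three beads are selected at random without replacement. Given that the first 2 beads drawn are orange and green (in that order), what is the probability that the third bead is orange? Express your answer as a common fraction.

After removing 1 green, 1 orange, the hat has 8 orange out of 17 remaining.
P(third is orange | given) = 8/17 ≈ 0.4706.

8/17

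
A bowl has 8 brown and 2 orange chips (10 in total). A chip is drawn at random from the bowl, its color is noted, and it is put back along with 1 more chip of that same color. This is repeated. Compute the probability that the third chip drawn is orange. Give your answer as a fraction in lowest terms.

Sum over the four possibilities for the first two draws (orange/not-orange each), tracking how the orange count and total change by +1 per draw.
P(third is orange) = 1/5 ≈ 0.2000. (In a Pólya urn every draw has the same marginal probability 2/10.)

1/5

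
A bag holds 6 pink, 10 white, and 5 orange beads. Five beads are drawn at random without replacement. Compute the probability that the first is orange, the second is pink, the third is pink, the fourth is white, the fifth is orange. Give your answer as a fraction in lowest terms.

Multiply the conditional probability of each draw in order, without replacement, so each draw removes one from its color and from the total.
P = (5/21) · (6/20) · (5/19) · (10/18) · (4/17) = 50/20349 ≈ 0.0025.

50/20349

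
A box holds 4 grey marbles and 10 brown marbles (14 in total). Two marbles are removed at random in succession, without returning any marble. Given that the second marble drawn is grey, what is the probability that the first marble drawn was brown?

P(first=brown and the second marble drawn is grey) = (10/14)·(4/13) = 20/91.
P(the second marble drawn is grey) = Σ over first color = 6/91 + 20/91 = 2/7.
By Bayes, P(first=brown | the second marble drawn is grey) = 20/91 / 2/7 = 10/13 ≈ 0.7692.

10/13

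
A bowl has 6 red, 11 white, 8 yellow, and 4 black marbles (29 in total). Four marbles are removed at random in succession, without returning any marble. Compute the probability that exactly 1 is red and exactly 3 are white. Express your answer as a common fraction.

Unordered draws without replacement: count favorable combinations over C(29,4).
Favorable = C(6,1) · C(11,3) · C(8,0) · C(4,0) = 990; total = C(29,4) = 23751.
P = 990/23751 = 110/2639 ≈ 0.0417.

110/2639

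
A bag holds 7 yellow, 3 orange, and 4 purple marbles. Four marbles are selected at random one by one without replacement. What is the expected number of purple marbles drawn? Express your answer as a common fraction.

By linearity of expectation, E[X] = Σ P(draw i is purple); by symmetry each draw (even without replacement) has P(purple) = 4/14.
E[X] = 4 · 4/14 = 8/7 ≈ 1.1429.

8/7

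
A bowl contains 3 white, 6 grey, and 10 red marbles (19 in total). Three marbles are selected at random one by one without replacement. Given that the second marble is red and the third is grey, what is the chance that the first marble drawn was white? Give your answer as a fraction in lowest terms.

P(first=white and the second marble is red and the third is grey) = (3/19)·(10/18)·(6/17) = 10/323.
P(E) = Σ over first color = 10/323 + 50/969 + 30/323 = 10/57.
By Bayes, P(first=white | E) = 10/323 / 10/57 = 3/17 ≈ 0.1765.

3/17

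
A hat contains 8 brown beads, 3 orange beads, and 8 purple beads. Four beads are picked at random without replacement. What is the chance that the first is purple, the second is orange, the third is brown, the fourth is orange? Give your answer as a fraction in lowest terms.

4/969

Multiply the conditional probability of each draw in order, without replacement, so each draw removes one from its color and from the total.
P = (8/19) · (3/18) · (8/17) · (2/16) = 4/969 ≈ 0.0041.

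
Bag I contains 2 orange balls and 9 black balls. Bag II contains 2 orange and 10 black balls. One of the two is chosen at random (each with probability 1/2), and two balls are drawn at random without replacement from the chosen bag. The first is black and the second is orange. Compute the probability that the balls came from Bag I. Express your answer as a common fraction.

P(E | Bag I) = 9/55; P(E | Bag II) = 5/33.
P(E) = 1/2·9/55 + 1/2·5/33 = 26/165.
By Bayes' rule, P(Bag I | E) = 9/110 / 26/165 = 27/52 ≈ 0.5192.

27/52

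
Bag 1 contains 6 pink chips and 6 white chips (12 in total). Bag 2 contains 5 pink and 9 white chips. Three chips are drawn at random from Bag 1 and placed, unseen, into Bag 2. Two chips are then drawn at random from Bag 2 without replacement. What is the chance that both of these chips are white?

69/187

Condition on how many of the transferred chips are white (from Bag 1: 6 white of 12; then Bag 2 has 17 total).
  0 white: C(6,0)C(6,3)/C(12,3) = 1/11; then P = C(9,2)/C(17,2) = 9/34
  1 white: C(6,1)C(6,2)/C(12,3) = 9/22; then P = C(10,2)/C(17,2) = 45/136
  2 white: C(6,2)C(6,1)/C(12,3) = 9/22; then P = C(11,2)/C(17,2) = 55/136
  3 white: C(6,3)C(6,0)/C(12,3) = 1/11; then P = C(12,2)/C(17,2) = 33/68
P(both white) = 69/187 ≈ 0.3690.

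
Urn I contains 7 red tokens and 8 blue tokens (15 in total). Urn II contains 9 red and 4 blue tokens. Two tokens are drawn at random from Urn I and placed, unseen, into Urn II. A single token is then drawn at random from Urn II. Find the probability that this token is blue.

76/225

Condition on how many of the transferred tokens are blue (from Urn I: 8 blue of 15; then Urn II has 15 total).
  0 blue: C(8,0)C(7,2)/C(15,2) = 1/5; then P = 4/15
  1 blue: C(8,1)C(7,1)/C(15,2) = 8/15; then P = 5/15
  2 blue: C(8,2)C(7,0)/C(15,2) = 4/15; then P = 6/15
P(blue from Urn II) = 76/225 ≈ 0.3378.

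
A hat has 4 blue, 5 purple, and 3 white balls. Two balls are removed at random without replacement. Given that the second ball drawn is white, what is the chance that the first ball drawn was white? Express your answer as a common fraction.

2/11

P(first=white and the second ball drawn is white) = (3/12)·(2/11) = 1/22.
P(the second ball drawn is white) = Σ over first color = 1/11 + 5/44 + 1/22 = 1/4.
By Bayes, P(first=white | the second ball drawn is white) = 1/22 / 1/4 = 2/11 ≈ 0.1818.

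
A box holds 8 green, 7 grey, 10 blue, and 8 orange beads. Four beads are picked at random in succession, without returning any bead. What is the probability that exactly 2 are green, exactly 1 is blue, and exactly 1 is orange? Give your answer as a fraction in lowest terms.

Unordered draws without replacement: count favorable combinations over C(33,4).
Favorable = C(8,2) · C(7,0) · C(10,1) · C(8,1) = 2240; total = C(33,4) = 40920.
P = 2240/40920 = 56/1023 ≈ 0.0547.

56/1023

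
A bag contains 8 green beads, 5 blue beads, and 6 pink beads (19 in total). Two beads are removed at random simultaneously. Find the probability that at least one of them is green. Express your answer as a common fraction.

116/171

Use the complement: P(at least one green) = 1 − P(no green).
P(none) = C(11,2)/C(19,2) = 55/171.
So P = 1 − 55/171 = 116/171 ≈ 0.6784.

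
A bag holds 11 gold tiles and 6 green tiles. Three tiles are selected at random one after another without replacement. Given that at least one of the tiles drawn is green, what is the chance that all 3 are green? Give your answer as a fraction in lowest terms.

4/103

P(all 3 green) = C(6,3)/C(17,3) = 1/34; P(at least one green) = 1 − C(11,3)/C(17,3) = 103/136.
Since 'all 3 green' ⊆ 'at least one green', P(all 3 | at least one) = 1/34 / 103/136 = 4/103 ≈ 0.0388.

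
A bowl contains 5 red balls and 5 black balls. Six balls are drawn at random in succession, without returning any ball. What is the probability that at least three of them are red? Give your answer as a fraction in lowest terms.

31/42

Sum the hypergeometric tail for j = 3,…,5 red balls.
Favorable = C(5,3)·C(5,3) + C(5,4)·C(5,2) + C(5,5)·C(5,1) = 155; total = C(10,6) = 210.
P = 155/210 = 31/42 ≈ 0.7381.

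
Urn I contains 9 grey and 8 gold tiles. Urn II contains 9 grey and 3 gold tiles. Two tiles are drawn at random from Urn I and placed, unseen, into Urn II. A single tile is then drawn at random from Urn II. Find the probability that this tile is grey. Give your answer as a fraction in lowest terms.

Condition on how many of the transferred tiles are grey (from Urn I: 9 grey of 17; then Urn II has 14 total).
  0 grey: C(9,0)C(8,2)/C(17,2) = 7/34; then P = 9/14
  1 grey: C(9,1)C(8,1)/C(17,2) = 9/17; then P = 10/14
  2 grey: C(9,2)C(8,0)/C(17,2) = 9/34; then P = 11/14
P(grey from Urn II) = 171/238 ≈ 0.7185.

171/238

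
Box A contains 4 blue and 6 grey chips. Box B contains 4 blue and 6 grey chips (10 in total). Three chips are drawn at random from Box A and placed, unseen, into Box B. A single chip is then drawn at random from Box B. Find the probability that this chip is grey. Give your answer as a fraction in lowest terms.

3/5

Condition on how many of the transferred chips are grey (from Box A: 6 grey of 10; then Box B has 13 total).
  0 grey: C(6,0)C(4,3)/C(10,3) = 1/30; then P = 6/13
  1 grey: C(6,1)C(4,2)/C(10,3) = 3/10; then P = 7/13
  2 grey: C(6,2)C(4,1)/C(10,3) = 1/2; then P = 8/13
  3 grey: C(6,3)C(4,0)/C(10,3) = 1/6; then P = 9/13
P(grey from Box B) = 3/5 ≈ 0.6000.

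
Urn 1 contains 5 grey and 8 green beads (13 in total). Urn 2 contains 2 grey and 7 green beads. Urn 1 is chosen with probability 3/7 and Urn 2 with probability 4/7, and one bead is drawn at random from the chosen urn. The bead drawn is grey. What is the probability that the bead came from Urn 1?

135/239

P(grey | Urn 1) = 5/13; P(grey | Urn 2) = 2/9.
P(grey) = 3/7·5/13 + 4/7·2/9 = 239/819.
By Bayes' rule, P(Urn 1 | grey) = 15/91 / 239/819 = 135/239 ≈ 0.5649.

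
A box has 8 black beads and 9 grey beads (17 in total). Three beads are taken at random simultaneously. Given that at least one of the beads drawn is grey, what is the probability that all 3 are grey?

P(all 3 grey) = C(9,3)/C(17,3) = 21/170; P(at least one grey) = 1 − C(8,3)/C(17,3) = 78/85.
Since 'all 3 grey' ⊆ 'at least one grey', P(all 3 | at least one) = 21/170 / 78/85 = 7/52 ≈ 0.1346.

7/52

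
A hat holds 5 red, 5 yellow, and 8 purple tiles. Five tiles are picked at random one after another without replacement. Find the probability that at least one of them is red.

809/952

Use the complement: P(at least one red) = 1 − P(no red).
P(none) = C(13,5)/C(18,5) = 1287/8568.
So P = 1 − 1287/8568 = 809/952 ≈ 0.8498.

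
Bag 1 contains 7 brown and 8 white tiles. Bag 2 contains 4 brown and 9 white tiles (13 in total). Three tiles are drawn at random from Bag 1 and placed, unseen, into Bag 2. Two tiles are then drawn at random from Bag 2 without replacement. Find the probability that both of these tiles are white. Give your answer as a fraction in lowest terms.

32/75

Condition on how many of the transferred tiles are white (from Bag 1: 8 white of 15; then Bag 2 has 16 total).
  0 white: C(8,0)C(7,3)/C(15,3) = 1/13; then P = C(9,2)/C(16,2) = 3/10
  1 white: C(8,1)C(7,2)/C(15,3) = 24/65; then P = C(10,2)/C(16,2) = 3/8
  2 white: C(8,2)C(7,1)/C(15,3) = 28/65; then P = C(11,2)/C(16,2) = 11/24
  3 white: C(8,3)C(7,0)/C(15,3) = 8/65; then P = C(12,2)/C(16,2) = 11/20
P(both white) = 32/75 ≈ 0.4267.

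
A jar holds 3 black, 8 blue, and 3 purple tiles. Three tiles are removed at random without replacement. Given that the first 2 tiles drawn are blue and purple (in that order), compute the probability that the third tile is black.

After removing 1 blue, 1 purple, the jar has 3 black out of 12 remaining.
P(third is black | given) = 3/12 = 1/4 ≈ 0.2500.

1/4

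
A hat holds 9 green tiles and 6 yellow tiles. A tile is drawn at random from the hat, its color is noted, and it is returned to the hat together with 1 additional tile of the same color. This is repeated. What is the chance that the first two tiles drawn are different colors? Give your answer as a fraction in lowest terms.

Either yellow then green, or green then yellow; after the first draw the total is 16.
P = (6/15)·(9/16) + (9/15)·(6/16) = 9/20 ≈ 0.4500.

9/20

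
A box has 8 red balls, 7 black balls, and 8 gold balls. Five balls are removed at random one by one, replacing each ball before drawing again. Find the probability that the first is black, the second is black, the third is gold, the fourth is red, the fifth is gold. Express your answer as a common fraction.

Multiply the conditional probability of each draw in order, with replacement (the composition resets each draw).
P = (7/23) · (7/23) · (8/23) · (8/23) · (8/23) = 25088/6436343 ≈ 0.0039.

25088/6436343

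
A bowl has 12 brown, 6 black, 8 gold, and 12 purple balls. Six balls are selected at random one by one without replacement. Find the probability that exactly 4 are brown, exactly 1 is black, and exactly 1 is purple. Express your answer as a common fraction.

Unordered draws without replacement: count favorable combinations over C(38,6).
Favorable = C(12,4) · C(6,1) · C(8,0) · C(12,1) = 35640; total = C(38,6) = 2760681.
P = 35640/2760681 = 1080/83657 ≈ 0.0129.

1080/83657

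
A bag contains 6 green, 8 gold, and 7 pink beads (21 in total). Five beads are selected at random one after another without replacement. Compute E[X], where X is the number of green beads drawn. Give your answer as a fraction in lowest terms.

By linearity of expectation, E[X] = Σ P(draw i is green); by symmetry each draw (even without replacement) has P(green) = 6/21.
E[X] = 5 · 6/21 = 10/7 ≈ 1.4286.

10/7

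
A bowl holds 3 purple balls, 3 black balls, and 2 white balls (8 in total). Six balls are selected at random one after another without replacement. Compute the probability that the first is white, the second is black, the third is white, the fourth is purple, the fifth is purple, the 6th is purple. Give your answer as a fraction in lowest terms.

Multiply the conditional probability of each draw in order, without replacement, so each draw removes one from its color and from the total.
P = (2/8) · (3/7) · (1/6) · (3/5) · (2/4) · (1/3) = 1/560 ≈ 0.0018.

1/560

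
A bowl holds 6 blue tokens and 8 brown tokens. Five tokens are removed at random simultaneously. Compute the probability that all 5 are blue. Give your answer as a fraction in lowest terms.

Unordered draws without replacement: count favorable combinations over C(14,5).
Favorable = C(6,5) · C(8,0) = 6; total = C(14,5) = 2002.
P = 6/2002 = 3/1001 ≈ 0.0030.

3/1001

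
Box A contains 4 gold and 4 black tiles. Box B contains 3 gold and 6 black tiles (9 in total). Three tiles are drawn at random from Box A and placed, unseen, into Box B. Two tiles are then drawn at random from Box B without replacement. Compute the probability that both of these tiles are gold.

Condition on how many of the transferred tiles are gold (from Box A: 4 gold of 8; then Box B has 12 total).
  0 gold: C(4,0)C(4,3)/C(8,3) = 1/14; then P = C(3,2)/C(12,2) = 1/22
  1 gold: C(4,1)C(4,2)/C(8,3) = 3/7; then P = C(4,2)/C(12,2) = 1/11
  2 gold: C(4,2)C(4,1)/C(8,3) = 3/7; then P = C(5,2)/C(12,2) = 5/33
  3 gold: C(4,3)C(4,0)/C(8,3) = 1/14; then P = C(6,2)/C(12,2) = 5/22
P(both gold) = 19/154 ≈ 0.1234.

19/154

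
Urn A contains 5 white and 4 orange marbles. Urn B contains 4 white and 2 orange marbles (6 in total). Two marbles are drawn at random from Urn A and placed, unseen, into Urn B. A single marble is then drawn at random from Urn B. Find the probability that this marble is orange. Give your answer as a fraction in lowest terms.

13/36

Condition on how many of the transferred marbles are orange (from Urn A: 4 orange of 9; then Urn B has 8 total).
  0 orange: C(4,0)C(5,2)/C(9,2) = 5/18; then P = 2/8
  1 orange: C(4,1)C(5,1)/C(9,2) = 5/9; then P = 3/8
  2 orange: C(4,2)C(5,0)/C(9,2) = 1/6; then P = 4/8
P(orange from Urn B) = 13/36 ≈ 0.3611.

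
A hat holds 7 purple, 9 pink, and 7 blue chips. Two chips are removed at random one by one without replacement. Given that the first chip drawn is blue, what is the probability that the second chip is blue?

3/11

After removing 1 blue, the hat has 6 blue out of 22 remaining.
P(second is blue | given) = 6/22 = 3/11 ≈ 0.2727.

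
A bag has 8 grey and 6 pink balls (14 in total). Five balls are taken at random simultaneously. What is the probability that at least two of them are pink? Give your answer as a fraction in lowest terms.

109/143

Sum the hypergeometric tail for j = 2,…,5 pink balls.
Favorable = C(6,2)·C(8,3) + C(6,3)·C(8,2) + C(6,4)·C(8,1) + C(6,5)·C(8,0) = 1526; total = C(14,5) = 2002.
P = 1526/2002 = 109/143 ≈ 0.7622.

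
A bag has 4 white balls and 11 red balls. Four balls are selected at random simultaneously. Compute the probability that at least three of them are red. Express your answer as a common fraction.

Sum the hypergeometric tail for j = 3,…,4 red balls.
Favorable = C(11,3)·C(4,1) + C(11,4)·C(4,0) = 990; total = C(15,4) = 1365.
P = 990/1365 = 66/91 ≈ 0.7253.

66/91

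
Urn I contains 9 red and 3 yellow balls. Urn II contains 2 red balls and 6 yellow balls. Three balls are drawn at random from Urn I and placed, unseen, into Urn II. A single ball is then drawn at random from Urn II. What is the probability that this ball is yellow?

Condition on how many of the transferred balls are yellow (from Urn I: 3 yellow of 12; then Urn II has 11 total).
  0 yellow: C(3,0)C(9,3)/C(12,3) = 21/55; then P = 6/11
  1 yellow: C(3,1)C(9,2)/C(12,3) = 27/55; then P = 7/11
  2 yellow: C(3,2)C(9,1)/C(12,3) = 27/220; then P = 8/11
  3 yellow: C(3,3)C(9,0)/C(12,3) = 1/220; then P = 9/11
P(yellow from Urn II) = 27/44 ≈ 0.6136.

27/44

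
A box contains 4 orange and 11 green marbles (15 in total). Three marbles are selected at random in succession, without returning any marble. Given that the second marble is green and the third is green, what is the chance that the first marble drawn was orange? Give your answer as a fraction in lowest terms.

P(first=orange and the second marble is green and the third is green) = (4/15)·(11/14)·(10/13) = 44/273.
P(E) = Σ over first color = 44/273 + 33/91 = 11/21.
By Bayes, P(first=orange | E) = 44/273 / 11/21 = 4/13 ≈ 0.3077.

4/13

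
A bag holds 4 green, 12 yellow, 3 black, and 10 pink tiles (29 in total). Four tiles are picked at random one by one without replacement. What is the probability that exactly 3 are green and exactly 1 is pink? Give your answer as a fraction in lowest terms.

Unordered draws without replacement: count favorable combinations over C(29,4).
Favorable = C(4,3) · C(12,0) · C(3,0) · C(10,1) = 40; total = C(29,4) = 23751.
P = 40/23751 = 40/23751 ≈ 0.0017.

40/23751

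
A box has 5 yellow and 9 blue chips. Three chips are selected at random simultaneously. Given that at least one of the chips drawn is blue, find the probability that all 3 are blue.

P(all 3 blue) = C(9,3)/C(14,3) = 3/13; P(at least one blue) = 1 − C(5,3)/C(14,3) = 177/182.
Since 'all 3 blue' ⊆ 'at least one blue', P(all 3 | at least one) = 3/13 / 177/182 = 14/59 ≈ 0.2373.

14/59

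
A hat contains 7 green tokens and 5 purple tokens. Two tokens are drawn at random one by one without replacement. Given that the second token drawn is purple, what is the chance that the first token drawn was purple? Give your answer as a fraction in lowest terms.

P(first=purple and the second token drawn is purple) = (5/12)·(4/11) = 5/33.
P(the second token drawn is purple) = Σ over first color = 35/132 + 5/33 = 5/12.
By Bayes, P(first=purple | the second token drawn is purple) = 5/33 / 5/12 = 4/11 ≈ 0.3636.

4/11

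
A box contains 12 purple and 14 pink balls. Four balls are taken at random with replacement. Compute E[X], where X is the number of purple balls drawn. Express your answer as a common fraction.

24/13

By linearity of expectation, E[X] = Σ P(draw i is purple); each independent draw has P(purple) = 12/26.
E[X] = 4 · 12/26 = 24/13 ≈ 1.8462.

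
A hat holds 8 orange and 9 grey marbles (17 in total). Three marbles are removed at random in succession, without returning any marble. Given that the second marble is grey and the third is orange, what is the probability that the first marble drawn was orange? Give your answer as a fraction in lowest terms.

P(first=orange and the second marble is grey and the third is orange) = (8/17)·(9/16)·(7/15) = 21/170.
P(E) = Σ over first color = 21/170 + 12/85 = 9/34.
By Bayes, P(first=orange | E) = 21/170 / 9/34 = 7/15 ≈ 0.4667.

7/15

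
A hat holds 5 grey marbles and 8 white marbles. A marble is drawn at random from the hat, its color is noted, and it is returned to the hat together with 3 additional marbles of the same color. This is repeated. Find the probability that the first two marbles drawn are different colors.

5/13

Either grey then white, or white then grey; after the first draw the total is 16.
P = (5/13)·(8/16) + (8/13)·(5/16) = 5/13 ≈ 0.3846.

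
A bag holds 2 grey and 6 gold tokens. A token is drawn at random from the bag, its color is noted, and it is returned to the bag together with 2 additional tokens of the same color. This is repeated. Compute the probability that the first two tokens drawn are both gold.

After a gold draw the bag holds 8 gold out of 10.
P = (6/8)·(8/10) = 3/5 ≈ 0.6000.

3/5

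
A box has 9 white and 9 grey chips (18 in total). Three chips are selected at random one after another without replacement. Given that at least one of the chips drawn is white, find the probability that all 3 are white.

P(all 3 white) = C(9,3)/C(18,3) = 7/68; P(at least one white) = 1 − C(9,3)/C(18,3) = 61/68.
Since 'all 3 white' ⊆ 'at least one white', P(all 3 | at least one) = 7/68 / 61/68 = 7/61 ≈ 0.1148.

7/61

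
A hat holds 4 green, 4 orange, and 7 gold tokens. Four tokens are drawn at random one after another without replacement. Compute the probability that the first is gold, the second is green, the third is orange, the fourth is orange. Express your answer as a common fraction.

2/195

Multiply the conditional probability of each draw in order, without replacement, so each draw removes one from its color and from the total.
P = (7/15) · (4/14) · (4/13) · (3/12) = 2/195 ≈ 0.0103.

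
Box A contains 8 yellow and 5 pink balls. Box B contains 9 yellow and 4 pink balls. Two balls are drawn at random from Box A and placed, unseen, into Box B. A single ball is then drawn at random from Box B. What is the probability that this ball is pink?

62/195

Condition on how many of the transferred balls are pink (from Box A: 5 pink of 13; then Box B has 15 total).
  0 pink: C(5,0)C(8,2)/C(13,2) = 14/39; then P = 4/15
  1 pink: C(5,1)C(8,1)/C(13,2) = 20/39; then P = 5/15
  2 pink: C(5,2)C(8,0)/C(13,2) = 5/39; then P = 6/15
P(pink from Box B) = 62/195 ≈ 0.3179.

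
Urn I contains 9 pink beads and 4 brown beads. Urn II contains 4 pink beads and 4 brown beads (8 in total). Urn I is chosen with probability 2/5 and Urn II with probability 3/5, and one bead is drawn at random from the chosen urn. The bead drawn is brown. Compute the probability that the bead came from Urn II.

39/55

P(brown | Urn I) = 4/13; P(brown | Urn II) = 1/2.
P(brown) = 2/5·4/13 + 3/5·1/2 = 11/26.
By Bayes' rule, P(Urn II | brown) = 3/10 / 11/26 = 39/55 ≈ 0.7091.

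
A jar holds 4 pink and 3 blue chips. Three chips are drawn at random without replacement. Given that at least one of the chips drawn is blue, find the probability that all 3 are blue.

1/31

P(all 3 blue) = C(3,3)/C(7,3) = 1/35; P(at least one blue) = 1 − C(4,3)/C(7,3) = 31/35.
Since 'all 3 blue' ⊆ 'at least one blue', P(all 3 | at least one) = 1/35 / 31/35 = 1/31 ≈ 0.0323.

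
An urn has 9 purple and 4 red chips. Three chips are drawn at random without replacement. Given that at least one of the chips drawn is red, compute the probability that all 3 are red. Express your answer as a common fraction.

P(all 3 red) = C(4,3)/C(13,3) = 2/143; P(at least one red) = 1 − C(9,3)/C(13,3) = 101/143.
Since 'all 3 red' ⊆ 'at least one red', P(all 3 | at least one) = 2/143 / 101/143 = 2/101 ≈ 0.0198.

2/101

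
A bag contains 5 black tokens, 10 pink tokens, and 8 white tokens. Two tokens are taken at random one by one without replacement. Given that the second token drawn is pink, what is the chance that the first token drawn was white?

4/11

P(first=white and the second token drawn is pink) = (8/23)·(10/22) = 40/253.
P(the second token drawn is pink) = Σ over first color = 25/253 + 45/253 + 40/253 = 10/23.
By Bayes, P(first=white | the second token drawn is pink) = 40/253 / 10/23 = 4/11 ≈ 0.3636.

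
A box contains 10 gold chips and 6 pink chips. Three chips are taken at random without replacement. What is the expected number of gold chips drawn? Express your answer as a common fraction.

15/8

By linearity of expectation, E[X] = Σ P(draw i is gold); by symmetry each draw (even without replacement) has P(gold) = 10/16.
E[X] = 3 · 10/16 = 15/8 ≈ 1.8750.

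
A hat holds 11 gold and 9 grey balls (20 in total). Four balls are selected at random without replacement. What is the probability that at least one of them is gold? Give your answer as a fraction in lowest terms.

1573/1615

Use the complement: P(at least one gold) = 1 − P(no gold).
P(none) = C(9,4)/C(20,4) = 126/4845.
So P = 1 − 126/4845 = 1573/1615 ≈ 0.9740.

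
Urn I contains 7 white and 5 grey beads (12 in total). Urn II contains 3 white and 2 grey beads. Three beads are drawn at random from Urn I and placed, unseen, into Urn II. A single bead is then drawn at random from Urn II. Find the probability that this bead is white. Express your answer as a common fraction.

19/32

Condition on how many of the transferred beads are white (from Urn I: 7 white of 12; then Urn II has 8 total).
  0 white: C(7,0)C(5,3)/C(12,3) = 1/22; then P = 3/8
  1 white: C(7,1)C(5,2)/C(12,3) = 7/22; then P = 4/8
  2 white: C(7,2)C(5,1)/C(12,3) = 21/44; then P = 5/8
  3 white: C(7,3)C(5,0)/C(12,3) = 7/44; then P = 6/8
P(white from Urn II) = 19/32 ≈ 0.5938.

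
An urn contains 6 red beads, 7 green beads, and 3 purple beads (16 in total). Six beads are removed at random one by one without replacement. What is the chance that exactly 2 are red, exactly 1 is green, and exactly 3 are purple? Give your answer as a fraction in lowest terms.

15/1144

Unordered draws without replacement: count favorable combinations over C(16,6).
Favorable = C(6,2) · C(7,1) · C(3,3) = 105; total = C(16,6) = 8008.
P = 105/8008 = 15/1144 ≈ 0.0131.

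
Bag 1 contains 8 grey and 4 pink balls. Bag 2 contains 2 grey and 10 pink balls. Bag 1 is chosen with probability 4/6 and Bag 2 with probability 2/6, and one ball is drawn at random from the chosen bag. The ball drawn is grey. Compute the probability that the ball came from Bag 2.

P(grey | Bag 1) = 2/3; P(grey | Bag 2) = 1/6.
P(grey) = 2/3·2/3 + 1/3·1/6 = 1/2.
By Bayes' rule, P(Bag 2 | grey) = 1/18 / 1/2 = 1/9 ≈ 0.1111.

1/9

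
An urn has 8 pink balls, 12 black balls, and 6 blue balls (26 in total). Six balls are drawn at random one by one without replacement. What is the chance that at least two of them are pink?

Sum the hypergeometric tail for j = 2,…,6 pink balls.
Favorable = C(8,2)·C(18,4) + C(8,3)·C(18,3) + C(8,4)·C(18,2) + C(8,5)·C(18,1) + C(8,6)·C(18,0) = 143122; total = C(26,6) = 230230.
P = 143122/230230 = 10223/16445 ≈ 0.6216.

10223/16445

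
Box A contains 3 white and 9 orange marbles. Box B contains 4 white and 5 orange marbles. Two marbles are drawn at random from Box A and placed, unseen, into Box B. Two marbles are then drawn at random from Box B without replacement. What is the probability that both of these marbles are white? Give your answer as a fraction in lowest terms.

177/1210

Condition on how many of the transferred marbles are white (from Box A: 3 white of 12; then Box B has 11 total).
  0 white: C(3,0)C(9,2)/C(12,2) = 6/11; then P = C(4,2)/C(11,2) = 6/55
  1 white: C(3,1)C(9,1)/C(12,2) = 9/22; then P = C(5,2)/C(11,2) = 2/11
  2 white: C(3,2)C(9,0)/C(12,2) = 1/22; then P = C(6,2)/C(11,2) = 3/11
P(both white) = 177/1210 ≈ 0.1463.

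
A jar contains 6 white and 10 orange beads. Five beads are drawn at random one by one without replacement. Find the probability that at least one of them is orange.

727/728

Use the complement: P(at least one orange) = 1 − P(no orange).
P(none) = C(6,5)/C(16,5) = 6/4368.
So P = 1 − 6/4368 = 727/728 ≈ 0.9986.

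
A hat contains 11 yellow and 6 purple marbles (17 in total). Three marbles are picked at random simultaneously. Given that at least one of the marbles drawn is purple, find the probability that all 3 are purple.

P(all 3 purple) = C(6,3)/C(17,3) = 1/34; P(at least one purple) = 1 − C(11,3)/C(17,3) = 103/136.
Since 'all 3 purple' ⊆ 'at least one purple', P(all 3 | at least one) = 1/34 / 103/136 = 4/103 ≈ 0.0388.

4/103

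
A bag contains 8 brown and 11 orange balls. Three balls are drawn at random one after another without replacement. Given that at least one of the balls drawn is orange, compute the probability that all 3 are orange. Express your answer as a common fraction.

15/83

P(all 3 orange) = C(11,3)/C(19,3) = 55/323; P(at least one orange) = 1 − C(8,3)/C(19,3) = 913/969.
Since 'all 3 orange' ⊆ 'at least one orange', P(all 3 | at least one) = 55/323 / 913/969 = 15/83 ≈ 0.1807.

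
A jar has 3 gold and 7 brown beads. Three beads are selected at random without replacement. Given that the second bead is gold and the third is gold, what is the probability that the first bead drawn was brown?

P(first=brown and the second bead is gold and the third is gold) = (7/10)·(3/9)·(2/8) = 7/120.
P(E) = Σ over first color = 1/120 + 7/120 = 1/15.
By Bayes, P(first=brown | E) = 7/120 / 1/15 = 7/8 ≈ 0.8750.

7/8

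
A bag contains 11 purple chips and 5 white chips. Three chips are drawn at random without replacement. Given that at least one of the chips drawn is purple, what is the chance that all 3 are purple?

3/10

P(all 3 purple) = C(11,3)/C(16,3) = 33/112; P(at least one purple) = 1 − C(5,3)/C(16,3) = 55/56.
Since 'all 3 purple' ⊆ 'at least one purple', P(all 3 | at least one) = 33/112 / 55/56 = 3/10 ≈ 0.3000.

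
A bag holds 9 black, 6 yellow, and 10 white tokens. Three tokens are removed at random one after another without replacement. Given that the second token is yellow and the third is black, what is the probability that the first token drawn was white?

P(first=white and the second token is yellow and the third is black) = (10/25)·(6/24)·(9/23) = 9/230.
P(E) = Σ over first color = 18/575 + 9/460 + 9/230 = 9/100.
By Bayes, P(first=white | E) = 9/230 / 9/100 = 10/23 ≈ 0.4348.

10/23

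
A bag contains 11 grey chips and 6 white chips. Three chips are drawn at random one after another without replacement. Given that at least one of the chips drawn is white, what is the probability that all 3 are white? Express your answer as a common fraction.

4/103

P(all 3 white) = C(6,3)/C(17,3) = 1/34; P(at least one white) = 1 − C(11,3)/C(17,3) = 103/136.
Since 'all 3 white' ⊆ 'at least one white', P(all 3 | at least one) = 1/34 / 103/136 = 4/103 ≈ 0.0388.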